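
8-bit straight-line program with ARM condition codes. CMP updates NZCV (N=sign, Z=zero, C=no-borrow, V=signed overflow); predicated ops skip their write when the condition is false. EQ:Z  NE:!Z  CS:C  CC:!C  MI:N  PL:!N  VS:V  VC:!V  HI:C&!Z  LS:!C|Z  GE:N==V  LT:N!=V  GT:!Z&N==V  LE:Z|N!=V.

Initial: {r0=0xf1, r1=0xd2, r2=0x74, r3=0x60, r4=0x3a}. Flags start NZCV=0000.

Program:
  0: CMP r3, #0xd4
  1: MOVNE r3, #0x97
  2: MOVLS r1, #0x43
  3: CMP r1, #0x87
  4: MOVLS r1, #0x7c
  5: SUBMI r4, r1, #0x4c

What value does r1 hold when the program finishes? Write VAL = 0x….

VAL = 0x7c

0: ✓ CMP  NZCV=1001
1: ✓ MOVNE  r3←0x97
2: ✓ MOVLS  r1←0x43
3: ✓ CMP  NZCV=1001
4: ✓ MOVLS  r1←0x7c
5: ✓ SUBMI  r4←0x30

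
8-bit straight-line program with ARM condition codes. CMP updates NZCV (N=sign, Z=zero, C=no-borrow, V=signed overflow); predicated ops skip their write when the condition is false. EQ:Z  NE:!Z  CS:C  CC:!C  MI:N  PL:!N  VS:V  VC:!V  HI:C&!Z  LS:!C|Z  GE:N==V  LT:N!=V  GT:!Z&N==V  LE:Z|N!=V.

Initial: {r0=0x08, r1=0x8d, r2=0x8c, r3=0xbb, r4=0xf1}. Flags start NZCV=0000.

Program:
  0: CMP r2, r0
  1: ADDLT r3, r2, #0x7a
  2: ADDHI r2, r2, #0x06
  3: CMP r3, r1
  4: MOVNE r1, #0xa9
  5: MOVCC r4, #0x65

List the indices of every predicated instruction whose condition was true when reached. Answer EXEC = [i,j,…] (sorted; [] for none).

0: ✓ CMP  NZCV=1010
1: ✓ ADDLT  r3←0x06
2: ✓ ADDHI  r2←0x92
3: ✓ CMP  NZCV=0000
4: ✓ MOVNE  r1←0xa9
5: ✓ MOVCC  r4←0x65

EXEC = [1,2,4,5]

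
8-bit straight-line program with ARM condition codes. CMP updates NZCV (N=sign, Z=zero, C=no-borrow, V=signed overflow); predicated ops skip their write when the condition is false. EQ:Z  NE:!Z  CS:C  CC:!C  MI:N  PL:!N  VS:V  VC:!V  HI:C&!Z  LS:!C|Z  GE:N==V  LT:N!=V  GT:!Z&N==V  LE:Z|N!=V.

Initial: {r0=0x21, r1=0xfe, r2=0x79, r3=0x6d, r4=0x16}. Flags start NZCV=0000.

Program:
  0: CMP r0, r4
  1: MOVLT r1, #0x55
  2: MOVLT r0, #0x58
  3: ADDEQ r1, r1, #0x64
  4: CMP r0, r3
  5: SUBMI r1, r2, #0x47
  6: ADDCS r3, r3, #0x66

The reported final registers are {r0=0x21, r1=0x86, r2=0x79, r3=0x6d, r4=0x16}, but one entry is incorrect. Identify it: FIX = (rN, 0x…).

FIX = (r1, 0x32)

0: ✓ CMP  NZCV=0010
1: · MOVLT
2: · MOVLT
3: · ADDEQ
4: ✓ CMP  NZCV=1000
5: ✓ SUBMI  r1←0x32
6: · ADDCS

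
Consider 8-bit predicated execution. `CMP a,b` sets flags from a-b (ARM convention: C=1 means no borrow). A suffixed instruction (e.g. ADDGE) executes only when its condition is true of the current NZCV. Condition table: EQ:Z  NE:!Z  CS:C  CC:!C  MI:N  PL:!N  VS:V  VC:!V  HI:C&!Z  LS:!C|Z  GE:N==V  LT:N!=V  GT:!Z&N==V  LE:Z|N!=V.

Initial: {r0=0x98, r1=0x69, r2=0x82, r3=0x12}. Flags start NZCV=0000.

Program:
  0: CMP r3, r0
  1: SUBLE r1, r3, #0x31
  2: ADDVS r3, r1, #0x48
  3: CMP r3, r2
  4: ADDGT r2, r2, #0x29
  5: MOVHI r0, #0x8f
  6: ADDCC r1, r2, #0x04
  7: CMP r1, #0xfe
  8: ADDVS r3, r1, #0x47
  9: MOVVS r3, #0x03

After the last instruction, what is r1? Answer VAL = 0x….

VAL = 0xaf

[0] flags=0000 → (cmp)
[1] flags=0000 LE?F → skip
[2] flags=0000 VS?F → skip
[3] flags=1001 → (cmp)
[4] flags=1001 GT?T → r2=0xab
[5] flags=1001 HI?F → skip
[6] flags=1001 CC?T → r1=0xaf
[7] flags=1000 → (cmp)
[8] flags=1000 VS?F → skip
[9] flags=1000 VS?F → skip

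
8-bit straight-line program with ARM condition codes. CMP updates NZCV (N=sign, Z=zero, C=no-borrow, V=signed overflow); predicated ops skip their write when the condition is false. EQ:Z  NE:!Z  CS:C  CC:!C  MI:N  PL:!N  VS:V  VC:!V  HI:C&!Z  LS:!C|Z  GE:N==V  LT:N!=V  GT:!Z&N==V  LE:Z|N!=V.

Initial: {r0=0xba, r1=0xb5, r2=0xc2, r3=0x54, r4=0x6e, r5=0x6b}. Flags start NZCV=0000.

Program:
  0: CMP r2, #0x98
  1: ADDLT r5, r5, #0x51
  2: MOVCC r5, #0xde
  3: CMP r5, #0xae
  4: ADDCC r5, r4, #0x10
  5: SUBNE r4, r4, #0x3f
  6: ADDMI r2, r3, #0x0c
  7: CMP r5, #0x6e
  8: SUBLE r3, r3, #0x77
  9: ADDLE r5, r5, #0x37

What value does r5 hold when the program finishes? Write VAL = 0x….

VAL = 0x7e

0: ✓ CMP  NZCV=0010
1: · ADDLT
2: · MOVCC
3: ✓ CMP  NZCV=1001
4: ✓ ADDCC  r5←0x7e
5: ✓ SUBNE  r4←0x2f
6: ✓ ADDMI  r2←0x60
7: ✓ CMP  NZCV=0010
8: · SUBLE
9: · ADDLE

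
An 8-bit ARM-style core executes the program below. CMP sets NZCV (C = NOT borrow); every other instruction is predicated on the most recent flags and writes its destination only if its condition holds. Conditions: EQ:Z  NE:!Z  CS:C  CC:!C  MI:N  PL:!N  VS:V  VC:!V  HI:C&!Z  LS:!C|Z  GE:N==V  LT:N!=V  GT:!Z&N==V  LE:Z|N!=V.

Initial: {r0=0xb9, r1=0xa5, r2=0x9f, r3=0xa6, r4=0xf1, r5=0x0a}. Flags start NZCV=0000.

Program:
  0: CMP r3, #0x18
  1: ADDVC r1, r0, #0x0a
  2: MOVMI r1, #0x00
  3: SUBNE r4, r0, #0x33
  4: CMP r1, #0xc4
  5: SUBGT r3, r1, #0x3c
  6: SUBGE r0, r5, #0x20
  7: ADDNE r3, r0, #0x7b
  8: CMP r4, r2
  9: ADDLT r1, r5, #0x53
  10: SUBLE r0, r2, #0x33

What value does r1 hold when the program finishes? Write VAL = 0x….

VAL = 0x5d

[0] flags=1010 → (cmp)
[1] flags=1010 VC?T → r1=0xc3
[2] flags=1010 MI?T → r1=0x00
[3] flags=1010 NE?T → r4=0x86
[4] flags=0000 → (cmp)
[5] flags=0000 GT?T → r3=0xc4
[6] flags=0000 GE?T → r0=0xea
[7] flags=0000 NE?T → r3=0x65
[8] flags=1000 → (cmp)
[9] flags=1000 LT?T → r1=0x5d
[10] flags=1000 LE?T → r0=0x6c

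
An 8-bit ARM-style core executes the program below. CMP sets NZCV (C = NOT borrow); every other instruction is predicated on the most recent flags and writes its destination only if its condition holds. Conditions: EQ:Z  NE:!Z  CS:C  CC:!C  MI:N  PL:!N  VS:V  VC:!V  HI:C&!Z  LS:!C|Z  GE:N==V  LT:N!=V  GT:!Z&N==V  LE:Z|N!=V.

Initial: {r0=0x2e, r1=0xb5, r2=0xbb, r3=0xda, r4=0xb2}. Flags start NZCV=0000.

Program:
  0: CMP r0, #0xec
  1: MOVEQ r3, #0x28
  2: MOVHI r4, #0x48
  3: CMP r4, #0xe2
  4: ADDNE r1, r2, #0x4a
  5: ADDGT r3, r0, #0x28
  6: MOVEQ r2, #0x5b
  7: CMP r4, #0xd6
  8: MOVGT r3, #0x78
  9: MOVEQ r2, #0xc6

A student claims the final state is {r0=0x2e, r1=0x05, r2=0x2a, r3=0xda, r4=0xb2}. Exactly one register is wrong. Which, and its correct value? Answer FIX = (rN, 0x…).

FIX = (r2, 0xbb)

[0] flags=0000 → (cmp)
[1] flags=0000 EQ?F → skip
[2] flags=0000 HI?F → skip
[3] flags=1000 → (cmp)
[4] flags=1000 NE?T → r1=0x05
[5] flags=1000 GT?F → skip
[6] flags=1000 EQ?F → skip
[7] flags=1000 → (cmp)
[8] flags=1000 GT?F → skip
[9] flags=1000 EQ?F → skip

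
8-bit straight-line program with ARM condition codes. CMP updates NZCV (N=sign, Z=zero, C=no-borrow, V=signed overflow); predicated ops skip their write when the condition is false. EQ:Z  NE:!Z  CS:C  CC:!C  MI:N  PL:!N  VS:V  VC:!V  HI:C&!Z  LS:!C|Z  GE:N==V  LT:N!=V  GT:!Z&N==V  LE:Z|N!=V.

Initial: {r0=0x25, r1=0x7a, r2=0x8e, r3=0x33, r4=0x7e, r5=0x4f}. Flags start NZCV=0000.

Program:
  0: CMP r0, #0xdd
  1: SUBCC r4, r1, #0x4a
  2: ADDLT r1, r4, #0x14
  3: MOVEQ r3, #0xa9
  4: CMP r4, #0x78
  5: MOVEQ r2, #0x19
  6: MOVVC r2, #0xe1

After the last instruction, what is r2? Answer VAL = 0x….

VAL = 0xe1

[0] flags=0000 → (cmp)
[1] flags=0000 CC?T → r4=0x30
[2] flags=0000 LT?F → skip
[3] flags=0000 EQ?F → skip
[4] flags=1000 → (cmp)
[5] flags=1000 EQ?F → skip
[6] flags=1000 VC?T → r2=0xe1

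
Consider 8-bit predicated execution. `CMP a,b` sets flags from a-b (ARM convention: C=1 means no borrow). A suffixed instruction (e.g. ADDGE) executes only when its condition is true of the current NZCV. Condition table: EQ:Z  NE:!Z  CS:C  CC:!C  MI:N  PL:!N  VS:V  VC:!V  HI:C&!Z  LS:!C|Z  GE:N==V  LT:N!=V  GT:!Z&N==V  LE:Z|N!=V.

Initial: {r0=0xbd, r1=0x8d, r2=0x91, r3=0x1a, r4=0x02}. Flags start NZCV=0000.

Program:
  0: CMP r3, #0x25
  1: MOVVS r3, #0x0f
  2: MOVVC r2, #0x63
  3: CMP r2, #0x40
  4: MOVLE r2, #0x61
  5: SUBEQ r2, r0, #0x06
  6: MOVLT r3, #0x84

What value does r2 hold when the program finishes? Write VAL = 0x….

VAL = 0x63

0: ✓ CMP  NZCV=1000
1: · MOVVS
2: ✓ MOVVC  r2←0x63
3: ✓ CMP  NZCV=0010
4: · MOVLE
5: · SUBEQ
6: · MOVLT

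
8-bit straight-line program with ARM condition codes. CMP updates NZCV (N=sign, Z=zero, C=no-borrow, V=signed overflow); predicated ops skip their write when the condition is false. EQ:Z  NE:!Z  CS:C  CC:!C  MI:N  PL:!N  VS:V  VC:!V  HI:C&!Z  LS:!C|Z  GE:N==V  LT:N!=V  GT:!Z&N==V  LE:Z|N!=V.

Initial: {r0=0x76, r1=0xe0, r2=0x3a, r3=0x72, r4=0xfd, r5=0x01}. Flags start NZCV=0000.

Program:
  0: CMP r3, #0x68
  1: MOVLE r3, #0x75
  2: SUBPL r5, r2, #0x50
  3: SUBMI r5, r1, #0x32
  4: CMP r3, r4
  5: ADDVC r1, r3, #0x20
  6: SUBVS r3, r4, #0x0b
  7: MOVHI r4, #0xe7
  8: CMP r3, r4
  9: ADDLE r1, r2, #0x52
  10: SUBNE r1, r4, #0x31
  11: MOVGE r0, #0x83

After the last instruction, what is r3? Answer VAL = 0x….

VAL = 0x72

[0] flags=0010 → (cmp)
[1] flags=0010 LE?F → skip
[2] flags=0010 PL?T → r5=0xea
[3] flags=0010 MI?F → skip
[4] flags=0000 → (cmp)
[5] flags=0000 VC?T → r1=0x92
[6] flags=0000 VS?F → skip
[7] flags=0000 HI?F → skip
[8] flags=0000 → (cmp)
[9] flags=0000 LE?F → skip
[10] flags=0000 NE?T → r1=0xcc
[11] flags=0000 GE?T → r0=0x83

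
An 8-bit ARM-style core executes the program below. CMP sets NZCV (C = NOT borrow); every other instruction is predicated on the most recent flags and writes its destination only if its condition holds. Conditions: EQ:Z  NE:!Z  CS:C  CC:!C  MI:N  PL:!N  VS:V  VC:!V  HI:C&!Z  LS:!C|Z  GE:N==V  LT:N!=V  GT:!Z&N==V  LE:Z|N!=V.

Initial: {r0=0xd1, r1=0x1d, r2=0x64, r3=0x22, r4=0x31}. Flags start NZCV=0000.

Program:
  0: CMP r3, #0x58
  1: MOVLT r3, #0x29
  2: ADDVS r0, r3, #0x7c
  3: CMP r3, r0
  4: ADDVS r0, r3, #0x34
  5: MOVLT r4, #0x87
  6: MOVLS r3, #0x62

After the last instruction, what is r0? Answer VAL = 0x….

VAL = 0xd1

[0] flags=1000 → (cmp)
[1] flags=1000 LT?T → r3=0x29
[2] flags=1000 VS?F → skip
[3] flags=0000 → (cmp)
[4] flags=0000 VS?F → skip
[5] flags=0000 LT?F → skip
[6] flags=0000 LS?T → r3=0x62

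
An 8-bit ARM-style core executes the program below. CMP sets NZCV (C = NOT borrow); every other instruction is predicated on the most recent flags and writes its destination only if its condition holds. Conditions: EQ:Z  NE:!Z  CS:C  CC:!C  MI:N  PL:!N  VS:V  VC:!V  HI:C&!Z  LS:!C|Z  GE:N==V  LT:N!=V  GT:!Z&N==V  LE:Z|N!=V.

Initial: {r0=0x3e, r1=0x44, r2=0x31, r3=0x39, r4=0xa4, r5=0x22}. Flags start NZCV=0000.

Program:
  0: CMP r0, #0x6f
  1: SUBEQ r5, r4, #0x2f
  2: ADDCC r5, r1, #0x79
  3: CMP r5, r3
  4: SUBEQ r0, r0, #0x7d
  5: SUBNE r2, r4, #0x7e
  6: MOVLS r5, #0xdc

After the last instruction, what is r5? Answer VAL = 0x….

[0] flags=1000 → (cmp)
[1] flags=1000 EQ?F → skip
[2] flags=1000 CC?T → r5=0xbd
[3] flags=1010 → (cmp)
[4] flags=1010 EQ?F → skip
[5] flags=1010 NE?T → r2=0x26
[6] flags=1010 LS?F → skip

VAL = 0xbd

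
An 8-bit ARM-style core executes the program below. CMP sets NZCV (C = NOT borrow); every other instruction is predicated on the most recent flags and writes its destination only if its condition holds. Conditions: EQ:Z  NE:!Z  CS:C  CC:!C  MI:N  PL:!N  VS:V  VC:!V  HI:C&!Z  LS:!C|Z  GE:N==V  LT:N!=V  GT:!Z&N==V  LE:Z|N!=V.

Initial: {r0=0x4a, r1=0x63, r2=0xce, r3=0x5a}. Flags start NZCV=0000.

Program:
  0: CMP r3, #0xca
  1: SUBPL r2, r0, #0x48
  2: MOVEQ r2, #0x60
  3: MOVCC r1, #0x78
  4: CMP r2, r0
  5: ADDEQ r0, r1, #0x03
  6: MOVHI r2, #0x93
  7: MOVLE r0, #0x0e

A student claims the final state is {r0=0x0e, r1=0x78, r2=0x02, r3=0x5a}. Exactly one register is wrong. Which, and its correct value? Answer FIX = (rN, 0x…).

[0] flags=1001 → (cmp)
[1] flags=1001 PL?F → skip
[2] flags=1001 EQ?F → skip
[3] flags=1001 CC?T → r1=0x78
[4] flags=1010 → (cmp)
[5] flags=1010 EQ?F → skip
[6] flags=1010 HI?T → r2=0x93
[7] flags=1010 LE?T → r0=0x0e

FIX = (r2, 0x93)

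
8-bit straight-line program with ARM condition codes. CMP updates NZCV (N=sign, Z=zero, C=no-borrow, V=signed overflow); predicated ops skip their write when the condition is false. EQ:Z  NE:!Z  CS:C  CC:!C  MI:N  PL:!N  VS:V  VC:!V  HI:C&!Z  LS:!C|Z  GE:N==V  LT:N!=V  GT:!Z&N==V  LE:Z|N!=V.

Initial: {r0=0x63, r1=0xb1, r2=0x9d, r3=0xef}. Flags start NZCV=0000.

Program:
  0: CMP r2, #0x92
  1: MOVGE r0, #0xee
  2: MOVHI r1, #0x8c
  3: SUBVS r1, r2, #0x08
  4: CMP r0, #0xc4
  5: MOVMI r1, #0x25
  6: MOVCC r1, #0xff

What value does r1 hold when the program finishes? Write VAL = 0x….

VAL = 0x8c

[0] flags=0010 → (cmp)
[1] flags=0010 GE?T → r0=0xee
[2] flags=0010 HI?T → r1=0x8c
[3] flags=0010 VS?F → skip
[4] flags=0010 → (cmp)
[5] flags=0010 MI?F → skip
[6] flags=0010 CC?F → skip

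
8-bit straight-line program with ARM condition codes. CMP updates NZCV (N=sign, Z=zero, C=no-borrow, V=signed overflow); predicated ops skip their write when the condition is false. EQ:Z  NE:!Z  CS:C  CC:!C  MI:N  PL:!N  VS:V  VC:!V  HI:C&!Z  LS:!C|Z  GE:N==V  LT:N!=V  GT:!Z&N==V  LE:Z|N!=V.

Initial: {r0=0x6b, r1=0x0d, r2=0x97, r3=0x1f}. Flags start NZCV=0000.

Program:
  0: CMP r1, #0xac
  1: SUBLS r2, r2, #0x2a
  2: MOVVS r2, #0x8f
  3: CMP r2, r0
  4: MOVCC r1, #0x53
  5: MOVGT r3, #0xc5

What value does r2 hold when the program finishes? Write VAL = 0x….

VAL = 0x6d

0: ✓ CMP  NZCV=0000
1: ✓ SUBLS  r2←0x6d
2: · MOVVS
3: ✓ CMP  NZCV=0010
4: · MOVCC
5: ✓ MOVGT  r3←0xc5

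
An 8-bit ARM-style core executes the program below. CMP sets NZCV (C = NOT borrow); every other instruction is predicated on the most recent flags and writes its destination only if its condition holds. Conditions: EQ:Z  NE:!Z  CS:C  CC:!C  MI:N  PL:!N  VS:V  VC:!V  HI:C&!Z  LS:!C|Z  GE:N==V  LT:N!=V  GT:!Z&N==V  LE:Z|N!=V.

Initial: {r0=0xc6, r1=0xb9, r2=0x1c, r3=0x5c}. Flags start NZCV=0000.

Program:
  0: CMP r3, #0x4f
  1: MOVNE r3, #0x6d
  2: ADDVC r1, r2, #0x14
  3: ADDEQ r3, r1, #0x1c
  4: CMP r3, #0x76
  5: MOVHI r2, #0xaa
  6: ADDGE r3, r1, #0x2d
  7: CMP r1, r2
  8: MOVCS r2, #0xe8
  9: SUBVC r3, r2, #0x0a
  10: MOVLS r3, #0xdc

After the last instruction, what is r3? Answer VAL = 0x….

VAL = 0xde

[0] flags=0010 → (cmp)
[1] flags=0010 NE?T → r3=0x6d
[2] flags=0010 VC?T → r1=0x30
[3] flags=0010 EQ?F → skip
[4] flags=1000 → (cmp)
[5] flags=1000 HI?F → skip
[6] flags=1000 GE?F → skip
[7] flags=0010 → (cmp)
[8] flags=0010 CS?T → r2=0xe8
[9] flags=0010 VC?T → r3=0xde
[10] flags=0010 LS?F → skip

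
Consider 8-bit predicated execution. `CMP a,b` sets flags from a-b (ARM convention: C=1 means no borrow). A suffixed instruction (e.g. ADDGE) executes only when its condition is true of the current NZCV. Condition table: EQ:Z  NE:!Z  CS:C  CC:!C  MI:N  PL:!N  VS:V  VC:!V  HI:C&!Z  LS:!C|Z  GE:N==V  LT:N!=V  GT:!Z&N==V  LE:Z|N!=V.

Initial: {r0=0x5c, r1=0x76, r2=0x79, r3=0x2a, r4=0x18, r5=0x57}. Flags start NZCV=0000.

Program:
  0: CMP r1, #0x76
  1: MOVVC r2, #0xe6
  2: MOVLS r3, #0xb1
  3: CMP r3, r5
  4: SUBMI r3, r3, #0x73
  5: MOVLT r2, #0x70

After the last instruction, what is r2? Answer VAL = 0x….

VAL = 0x70

[0] flags=0110 → (cmp)
[1] flags=0110 VC?T → r2=0xe6
[2] flags=0110 LS?T → r3=0xb1
[3] flags=0011 → (cmp)
[4] flags=0011 MI?F → skip
[5] flags=0011 LT?T → r2=0x70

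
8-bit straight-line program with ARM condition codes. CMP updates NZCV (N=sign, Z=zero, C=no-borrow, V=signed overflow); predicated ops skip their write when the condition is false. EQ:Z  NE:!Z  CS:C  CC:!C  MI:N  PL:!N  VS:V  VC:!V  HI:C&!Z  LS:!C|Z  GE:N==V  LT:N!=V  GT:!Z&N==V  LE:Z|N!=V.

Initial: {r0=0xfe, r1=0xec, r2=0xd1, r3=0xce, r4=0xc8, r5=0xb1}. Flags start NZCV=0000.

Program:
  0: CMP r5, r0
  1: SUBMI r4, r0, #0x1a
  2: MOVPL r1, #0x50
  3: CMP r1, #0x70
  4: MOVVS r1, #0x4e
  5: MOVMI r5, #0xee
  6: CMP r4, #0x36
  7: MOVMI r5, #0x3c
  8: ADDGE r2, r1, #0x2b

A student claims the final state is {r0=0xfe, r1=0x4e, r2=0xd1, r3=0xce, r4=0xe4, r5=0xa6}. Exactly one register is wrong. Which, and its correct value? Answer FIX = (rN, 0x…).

FIX = (r5, 0x3c)

0: ✓ CMP  NZCV=1000
1: ✓ SUBMI  r4←0xe4
2: · MOVPL
3: ✓ CMP  NZCV=0011
4: ✓ MOVVS  r1←0x4e
5: · MOVMI
6: ✓ CMP  NZCV=1010
7: ✓ MOVMI  r5←0x3c
8: · ADDGE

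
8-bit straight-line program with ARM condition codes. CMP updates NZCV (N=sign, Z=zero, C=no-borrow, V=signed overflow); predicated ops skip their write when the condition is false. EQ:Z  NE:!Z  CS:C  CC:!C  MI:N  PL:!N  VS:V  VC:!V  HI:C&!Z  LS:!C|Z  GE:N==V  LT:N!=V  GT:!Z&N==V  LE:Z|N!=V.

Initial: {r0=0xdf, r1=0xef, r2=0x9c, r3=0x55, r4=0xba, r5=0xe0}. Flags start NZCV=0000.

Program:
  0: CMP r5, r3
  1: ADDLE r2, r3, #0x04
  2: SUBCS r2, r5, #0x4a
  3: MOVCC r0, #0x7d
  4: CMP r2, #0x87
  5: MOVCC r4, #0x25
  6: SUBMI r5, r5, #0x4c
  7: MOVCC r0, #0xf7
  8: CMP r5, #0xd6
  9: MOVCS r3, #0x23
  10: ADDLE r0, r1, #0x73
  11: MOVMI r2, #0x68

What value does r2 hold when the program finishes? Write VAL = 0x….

VAL = 0x96

0: ✓ CMP  NZCV=1010
1: ✓ ADDLE  r2←0x59
2: ✓ SUBCS  r2←0x96
3: · MOVCC
4: ✓ CMP  NZCV=0010
5: · MOVCC
6: · SUBMI
7: · MOVCC
8: ✓ CMP  NZCV=0010
9: ✓ MOVCS  r3←0x23
10: · ADDLE
11: · MOVMI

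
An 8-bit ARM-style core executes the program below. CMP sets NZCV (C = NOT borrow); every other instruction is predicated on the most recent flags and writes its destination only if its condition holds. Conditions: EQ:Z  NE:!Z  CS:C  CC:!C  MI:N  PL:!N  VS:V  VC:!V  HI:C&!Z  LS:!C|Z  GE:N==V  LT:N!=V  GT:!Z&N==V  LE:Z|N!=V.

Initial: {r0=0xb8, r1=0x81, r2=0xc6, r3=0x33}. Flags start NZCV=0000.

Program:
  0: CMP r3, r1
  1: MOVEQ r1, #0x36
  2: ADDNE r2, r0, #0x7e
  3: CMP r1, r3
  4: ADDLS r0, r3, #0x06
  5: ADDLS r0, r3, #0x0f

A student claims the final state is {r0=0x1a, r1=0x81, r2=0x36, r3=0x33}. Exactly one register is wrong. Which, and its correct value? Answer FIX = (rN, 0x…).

FIX = (r0, 0xb8)

[0] flags=1001 → (cmp)
[1] flags=1001 EQ?F → skip
[2] flags=1001 NE?T → r2=0x36
[3] flags=0011 → (cmp)
[4] flags=0011 LS?F → skip
[5] flags=0011 LS?F → skip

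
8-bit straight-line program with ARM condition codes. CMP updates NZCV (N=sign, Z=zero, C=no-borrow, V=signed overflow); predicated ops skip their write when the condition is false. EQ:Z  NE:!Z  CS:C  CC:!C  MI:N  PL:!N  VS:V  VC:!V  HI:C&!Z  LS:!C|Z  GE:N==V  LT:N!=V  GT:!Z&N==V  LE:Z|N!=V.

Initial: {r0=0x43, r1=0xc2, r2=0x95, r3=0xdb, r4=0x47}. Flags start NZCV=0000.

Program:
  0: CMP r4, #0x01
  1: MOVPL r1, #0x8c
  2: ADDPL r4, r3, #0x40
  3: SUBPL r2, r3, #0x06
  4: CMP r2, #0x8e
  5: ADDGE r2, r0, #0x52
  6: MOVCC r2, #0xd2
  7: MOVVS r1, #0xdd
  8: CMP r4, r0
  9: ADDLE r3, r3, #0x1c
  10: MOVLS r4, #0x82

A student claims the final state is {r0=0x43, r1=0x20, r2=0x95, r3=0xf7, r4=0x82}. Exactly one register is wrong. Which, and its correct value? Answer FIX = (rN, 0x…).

FIX = (r1, 0x8c)

[0] flags=0010 → (cmp)
[1] flags=0010 PL?T → r1=0x8c
[2] flags=0010 PL?T → r4=0x1b
[3] flags=0010 PL?T → r2=0xd5
[4] flags=0010 → (cmp)
[5] flags=0010 GE?T → r2=0x95
[6] flags=0010 CC?F → skip
[7] flags=0010 VS?F → skip
[8] flags=1000 → (cmp)
[9] flags=1000 LE?T → r3=0xf7
[10] flags=1000 LS?T → r4=0x82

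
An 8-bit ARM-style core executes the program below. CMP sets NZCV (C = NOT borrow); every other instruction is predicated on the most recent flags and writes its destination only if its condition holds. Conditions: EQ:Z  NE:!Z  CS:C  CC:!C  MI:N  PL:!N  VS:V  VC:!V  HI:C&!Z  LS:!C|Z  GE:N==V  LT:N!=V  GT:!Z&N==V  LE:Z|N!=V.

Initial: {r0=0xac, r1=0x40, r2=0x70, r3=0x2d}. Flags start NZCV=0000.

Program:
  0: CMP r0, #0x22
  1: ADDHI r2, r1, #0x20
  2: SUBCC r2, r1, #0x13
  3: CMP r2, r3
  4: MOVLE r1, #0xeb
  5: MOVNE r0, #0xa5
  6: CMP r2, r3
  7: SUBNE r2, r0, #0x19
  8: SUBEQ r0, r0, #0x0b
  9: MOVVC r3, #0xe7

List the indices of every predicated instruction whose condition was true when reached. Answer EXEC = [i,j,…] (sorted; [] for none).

[0] flags=1010 → (cmp)
[1] flags=1010 HI?T → r2=0x60
[2] flags=1010 CC?F → skip
[3] flags=0010 → (cmp)
[4] flags=0010 LE?F → skip
[5] flags=0010 NE?T → r0=0xa5
[6] flags=0010 → (cmp)
[7] flags=0010 NE?T → r2=0x8c
[8] flags=0010 EQ?F → skip
[9] flags=0010 VC?T → r3=0xe7

EXEC = [1,5,7,9]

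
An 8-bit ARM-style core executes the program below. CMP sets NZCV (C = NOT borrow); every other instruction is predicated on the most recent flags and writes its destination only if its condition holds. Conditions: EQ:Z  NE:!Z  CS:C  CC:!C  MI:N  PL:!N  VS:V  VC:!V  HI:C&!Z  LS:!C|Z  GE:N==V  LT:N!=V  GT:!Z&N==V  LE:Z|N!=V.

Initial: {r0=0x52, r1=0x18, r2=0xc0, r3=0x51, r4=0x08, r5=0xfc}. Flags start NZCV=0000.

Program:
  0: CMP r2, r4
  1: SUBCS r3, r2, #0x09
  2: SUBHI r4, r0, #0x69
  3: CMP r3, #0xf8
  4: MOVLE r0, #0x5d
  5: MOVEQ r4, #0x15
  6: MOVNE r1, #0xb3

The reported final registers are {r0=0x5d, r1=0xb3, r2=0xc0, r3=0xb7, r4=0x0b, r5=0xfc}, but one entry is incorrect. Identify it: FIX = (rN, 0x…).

[0] flags=1010 → (cmp)
[1] flags=1010 CS?T → r3=0xb7
[2] flags=1010 HI?T → r4=0xe9
[3] flags=1000 → (cmp)
[4] flags=1000 LE?T → r0=0x5d
[5] flags=1000 EQ?F → skip
[6] flags=1000 NE?T → r1=0xb3

FIX = (r4, 0xe9)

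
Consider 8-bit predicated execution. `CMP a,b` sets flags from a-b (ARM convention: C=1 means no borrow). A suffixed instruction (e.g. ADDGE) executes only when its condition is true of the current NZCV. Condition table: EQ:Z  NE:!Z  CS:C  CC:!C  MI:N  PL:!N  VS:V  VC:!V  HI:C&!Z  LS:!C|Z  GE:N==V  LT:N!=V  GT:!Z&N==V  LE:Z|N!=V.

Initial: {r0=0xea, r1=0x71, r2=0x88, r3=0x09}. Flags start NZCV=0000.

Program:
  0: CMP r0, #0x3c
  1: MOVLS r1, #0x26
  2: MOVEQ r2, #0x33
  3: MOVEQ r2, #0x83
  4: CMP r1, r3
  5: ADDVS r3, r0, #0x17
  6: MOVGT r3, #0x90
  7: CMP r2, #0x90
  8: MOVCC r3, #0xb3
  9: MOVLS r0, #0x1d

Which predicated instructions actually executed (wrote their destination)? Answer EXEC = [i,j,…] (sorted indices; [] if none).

[0] flags=1010 → (cmp)
[1] flags=1010 LS?F → skip
[2] flags=1010 EQ?F → skip
[3] flags=1010 EQ?F → skip
[4] flags=0010 → (cmp)
[5] flags=0010 VS?F → skip
[6] flags=0010 GT?T → r3=0x90
[7] flags=1000 → (cmp)
[8] flags=1000 CC?T → r3=0xb3
[9] flags=1000 LS?T → r0=0x1d

EXEC = [6,8,9]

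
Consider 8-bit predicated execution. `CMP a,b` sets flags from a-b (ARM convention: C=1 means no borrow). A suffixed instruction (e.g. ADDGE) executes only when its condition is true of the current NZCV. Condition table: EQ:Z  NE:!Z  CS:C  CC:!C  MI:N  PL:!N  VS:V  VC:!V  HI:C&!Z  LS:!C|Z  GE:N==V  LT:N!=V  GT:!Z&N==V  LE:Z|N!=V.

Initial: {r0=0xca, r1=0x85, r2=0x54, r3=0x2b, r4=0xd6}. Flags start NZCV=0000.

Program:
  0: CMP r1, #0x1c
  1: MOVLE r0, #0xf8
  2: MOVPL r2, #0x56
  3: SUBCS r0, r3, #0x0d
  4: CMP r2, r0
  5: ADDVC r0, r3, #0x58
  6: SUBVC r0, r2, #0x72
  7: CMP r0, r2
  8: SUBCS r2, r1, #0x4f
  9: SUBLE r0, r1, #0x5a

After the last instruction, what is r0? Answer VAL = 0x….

VAL = 0x2b

[0] flags=0011 → (cmp)
[1] flags=0011 LE?T → r0=0xf8
[2] flags=0011 PL?T → r2=0x56
[3] flags=0011 CS?T → r0=0x1e
[4] flags=0010 → (cmp)
[5] flags=0010 VC?T → r0=0x83
[6] flags=0010 VC?T → r0=0xe4
[7] flags=1010 → (cmp)
[8] flags=1010 CS?T → r2=0x36
[9] flags=1010 LE?T → r0=0x2b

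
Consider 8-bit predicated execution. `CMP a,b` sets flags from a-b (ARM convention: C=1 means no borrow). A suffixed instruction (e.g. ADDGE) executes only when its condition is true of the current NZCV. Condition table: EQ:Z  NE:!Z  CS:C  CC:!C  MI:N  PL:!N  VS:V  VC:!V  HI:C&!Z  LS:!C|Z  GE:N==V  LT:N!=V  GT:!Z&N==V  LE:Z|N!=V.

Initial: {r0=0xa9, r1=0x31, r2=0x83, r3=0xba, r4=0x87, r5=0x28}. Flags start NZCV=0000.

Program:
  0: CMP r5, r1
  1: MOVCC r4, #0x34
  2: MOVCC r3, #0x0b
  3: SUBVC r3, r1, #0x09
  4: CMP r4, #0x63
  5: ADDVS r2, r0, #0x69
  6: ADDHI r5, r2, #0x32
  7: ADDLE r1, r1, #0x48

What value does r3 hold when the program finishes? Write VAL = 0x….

[0] flags=1000 → (cmp)
[1] flags=1000 CC?T → r4=0x34
[2] flags=1000 CC?T → r3=0x0b
[3] flags=1000 VC?T → r3=0x28
[4] flags=1000 → (cmp)
[5] flags=1000 VS?F → skip
[6] flags=1000 HI?F → skip
[7] flags=1000 LE?T → r1=0x79

VAL = 0x28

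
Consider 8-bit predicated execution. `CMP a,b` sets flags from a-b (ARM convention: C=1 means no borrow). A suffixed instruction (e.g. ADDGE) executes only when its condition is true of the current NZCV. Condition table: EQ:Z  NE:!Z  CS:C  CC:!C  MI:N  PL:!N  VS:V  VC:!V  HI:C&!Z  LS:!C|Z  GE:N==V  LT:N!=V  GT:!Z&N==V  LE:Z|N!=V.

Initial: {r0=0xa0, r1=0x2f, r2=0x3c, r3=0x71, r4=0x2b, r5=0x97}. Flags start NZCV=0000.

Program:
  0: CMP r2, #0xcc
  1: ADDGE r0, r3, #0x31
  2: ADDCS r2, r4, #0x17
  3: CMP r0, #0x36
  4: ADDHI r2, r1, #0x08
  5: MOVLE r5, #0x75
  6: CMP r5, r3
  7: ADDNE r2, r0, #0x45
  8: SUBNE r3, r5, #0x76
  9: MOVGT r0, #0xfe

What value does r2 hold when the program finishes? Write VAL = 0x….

[0] flags=0000 → (cmp)
[1] flags=0000 GE?T → r0=0xa2
[2] flags=0000 CS?F → skip
[3] flags=0011 → (cmp)
[4] flags=0011 HI?T → r2=0x37
[5] flags=0011 LE?T → r5=0x75
[6] flags=0010 → (cmp)
[7] flags=0010 NE?T → r2=0xe7
[8] flags=0010 NE?T → r3=0xff
[9] flags=0010 GT?T → r0=0xfe

VAL = 0xe7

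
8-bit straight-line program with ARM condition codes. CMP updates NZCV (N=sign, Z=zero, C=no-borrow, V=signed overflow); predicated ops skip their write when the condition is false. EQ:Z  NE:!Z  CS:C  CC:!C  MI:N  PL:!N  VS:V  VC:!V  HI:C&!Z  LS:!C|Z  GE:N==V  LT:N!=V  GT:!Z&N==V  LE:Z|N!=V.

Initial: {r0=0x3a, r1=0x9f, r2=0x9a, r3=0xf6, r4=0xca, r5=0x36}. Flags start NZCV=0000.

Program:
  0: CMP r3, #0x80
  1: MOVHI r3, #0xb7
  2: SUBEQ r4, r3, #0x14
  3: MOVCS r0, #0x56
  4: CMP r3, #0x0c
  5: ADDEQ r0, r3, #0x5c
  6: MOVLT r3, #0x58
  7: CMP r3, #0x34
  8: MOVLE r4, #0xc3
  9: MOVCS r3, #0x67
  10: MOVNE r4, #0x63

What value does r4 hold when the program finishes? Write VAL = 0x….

[0] flags=0010 → (cmp)
[1] flags=0010 HI?T → r3=0xb7
[2] flags=0010 EQ?F → skip
[3] flags=0010 CS?T → r0=0x56
[4] flags=1010 → (cmp)
[5] flags=1010 EQ?F → skip
[6] flags=1010 LT?T → r3=0x58
[7] flags=0010 → (cmp)
[8] flags=0010 LE?F → skip
[9] flags=0010 CS?T → r3=0x67
[10] flags=0010 NE?T → r4=0x63

VAL = 0x63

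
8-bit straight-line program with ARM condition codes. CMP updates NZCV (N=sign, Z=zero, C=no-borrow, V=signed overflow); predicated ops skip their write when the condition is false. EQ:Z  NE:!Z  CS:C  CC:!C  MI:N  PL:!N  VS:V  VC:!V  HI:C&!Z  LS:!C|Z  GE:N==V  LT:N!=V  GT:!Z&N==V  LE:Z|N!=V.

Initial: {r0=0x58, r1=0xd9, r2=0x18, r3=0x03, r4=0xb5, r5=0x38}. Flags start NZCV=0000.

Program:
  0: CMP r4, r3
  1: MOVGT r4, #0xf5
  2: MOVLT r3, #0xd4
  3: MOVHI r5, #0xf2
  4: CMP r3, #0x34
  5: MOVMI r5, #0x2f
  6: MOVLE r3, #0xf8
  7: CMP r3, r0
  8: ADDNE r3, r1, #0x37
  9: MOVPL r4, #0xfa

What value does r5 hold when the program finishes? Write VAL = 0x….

[0] flags=1010 → (cmp)
[1] flags=1010 GT?F → skip
[2] flags=1010 LT?T → r3=0xd4
[3] flags=1010 HI?T → r5=0xf2
[4] flags=1010 → (cmp)
[5] flags=1010 MI?T → r5=0x2f
[6] flags=1010 LE?T → r3=0xf8
[7] flags=1010 → (cmp)
[8] flags=1010 NE?T → r3=0x10
[9] flags=1010 PL?F → skip

VAL = 0x2f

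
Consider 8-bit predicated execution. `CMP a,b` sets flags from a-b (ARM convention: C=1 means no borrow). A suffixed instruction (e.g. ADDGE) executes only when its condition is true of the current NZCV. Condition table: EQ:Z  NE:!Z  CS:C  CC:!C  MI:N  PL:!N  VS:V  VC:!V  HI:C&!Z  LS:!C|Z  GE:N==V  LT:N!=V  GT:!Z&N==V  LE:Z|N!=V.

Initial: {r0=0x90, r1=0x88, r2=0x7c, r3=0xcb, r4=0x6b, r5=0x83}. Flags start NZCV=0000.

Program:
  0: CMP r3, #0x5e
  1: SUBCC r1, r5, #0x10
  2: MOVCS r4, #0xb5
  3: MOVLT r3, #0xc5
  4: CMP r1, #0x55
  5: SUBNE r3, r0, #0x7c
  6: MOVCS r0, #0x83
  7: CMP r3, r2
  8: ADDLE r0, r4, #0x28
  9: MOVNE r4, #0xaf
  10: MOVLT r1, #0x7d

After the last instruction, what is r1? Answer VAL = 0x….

0: ✓ CMP  NZCV=0011
1: · SUBCC
2: ✓ MOVCS  r4←0xb5
3: ✓ MOVLT  r3←0xc5
4: ✓ CMP  NZCV=0011
5: ✓ SUBNE  r3←0x14
6: ✓ MOVCS  r0←0x83
7: ✓ CMP  NZCV=1000
8: ✓ ADDLE  r0←0xdd
9: ✓ MOVNE  r4←0xaf
10: ✓ MOVLT  r1←0x7d

VAL = 0x7d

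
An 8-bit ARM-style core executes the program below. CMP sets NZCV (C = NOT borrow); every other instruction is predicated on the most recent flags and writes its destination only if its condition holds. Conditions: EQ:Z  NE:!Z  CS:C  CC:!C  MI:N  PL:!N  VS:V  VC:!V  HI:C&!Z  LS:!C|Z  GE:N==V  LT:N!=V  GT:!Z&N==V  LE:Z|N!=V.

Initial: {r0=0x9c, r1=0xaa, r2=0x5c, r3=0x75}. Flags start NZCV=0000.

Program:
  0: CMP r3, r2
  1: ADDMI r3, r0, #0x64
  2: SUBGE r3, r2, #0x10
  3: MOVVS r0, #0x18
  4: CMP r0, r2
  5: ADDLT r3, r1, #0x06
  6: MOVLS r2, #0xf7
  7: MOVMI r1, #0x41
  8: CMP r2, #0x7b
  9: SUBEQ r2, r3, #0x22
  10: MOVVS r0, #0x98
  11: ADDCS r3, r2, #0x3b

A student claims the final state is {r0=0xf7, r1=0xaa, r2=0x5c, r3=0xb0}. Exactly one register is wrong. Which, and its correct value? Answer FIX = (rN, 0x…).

FIX = (r0, 0x9c)

0: ✓ CMP  NZCV=0010
1: · ADDMI
2: ✓ SUBGE  r3←0x4c
3: · MOVVS
4: ✓ CMP  NZCV=0011
5: ✓ ADDLT  r3←0xb0
6: · MOVLS
7: · MOVMI
8: ✓ CMP  NZCV=1000
9: · SUBEQ
10: · MOVVS
11: · ADDCS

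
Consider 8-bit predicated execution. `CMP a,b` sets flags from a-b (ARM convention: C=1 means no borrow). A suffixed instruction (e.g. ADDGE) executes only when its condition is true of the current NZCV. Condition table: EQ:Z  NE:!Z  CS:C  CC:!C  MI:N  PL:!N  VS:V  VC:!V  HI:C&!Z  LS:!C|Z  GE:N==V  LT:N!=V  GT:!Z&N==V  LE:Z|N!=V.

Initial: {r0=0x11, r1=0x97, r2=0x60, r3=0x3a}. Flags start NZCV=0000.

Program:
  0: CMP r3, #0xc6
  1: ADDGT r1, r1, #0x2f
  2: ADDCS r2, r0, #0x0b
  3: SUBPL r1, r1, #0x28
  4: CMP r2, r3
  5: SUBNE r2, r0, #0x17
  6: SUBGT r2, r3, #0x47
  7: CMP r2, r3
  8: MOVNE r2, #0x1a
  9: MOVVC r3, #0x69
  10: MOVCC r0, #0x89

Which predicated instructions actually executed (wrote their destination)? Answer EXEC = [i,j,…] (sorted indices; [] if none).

EXEC = [1,3,5,6,8,9]

0: ✓ CMP  NZCV=0000
1: ✓ ADDGT  r1←0xc6
2: · ADDCS
3: ✓ SUBPL  r1←0x9e
4: ✓ CMP  NZCV=0010
5: ✓ SUBNE  r2←0xfa
6: ✓ SUBGT  r2←0xf3
7: ✓ CMP  NZCV=1010
8: ✓ MOVNE  r2←0x1a
9: ✓ MOVVC  r3←0x69
10: · MOVCC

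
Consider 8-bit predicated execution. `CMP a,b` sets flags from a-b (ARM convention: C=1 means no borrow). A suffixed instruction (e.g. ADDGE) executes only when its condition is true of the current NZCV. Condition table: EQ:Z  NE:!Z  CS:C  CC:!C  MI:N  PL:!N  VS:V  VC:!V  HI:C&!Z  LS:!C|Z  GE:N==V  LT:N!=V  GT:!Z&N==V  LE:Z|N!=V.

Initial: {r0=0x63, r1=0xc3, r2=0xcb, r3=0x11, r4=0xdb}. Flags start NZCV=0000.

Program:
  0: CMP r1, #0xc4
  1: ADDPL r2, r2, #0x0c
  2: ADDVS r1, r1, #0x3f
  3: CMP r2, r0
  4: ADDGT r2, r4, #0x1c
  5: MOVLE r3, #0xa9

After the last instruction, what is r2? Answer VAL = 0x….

0: ✓ CMP  NZCV=1000
1: · ADDPL
2: · ADDVS
3: ✓ CMP  NZCV=0011
4: · ADDGT
5: ✓ MOVLE  r3←0xa9

VAL = 0xcb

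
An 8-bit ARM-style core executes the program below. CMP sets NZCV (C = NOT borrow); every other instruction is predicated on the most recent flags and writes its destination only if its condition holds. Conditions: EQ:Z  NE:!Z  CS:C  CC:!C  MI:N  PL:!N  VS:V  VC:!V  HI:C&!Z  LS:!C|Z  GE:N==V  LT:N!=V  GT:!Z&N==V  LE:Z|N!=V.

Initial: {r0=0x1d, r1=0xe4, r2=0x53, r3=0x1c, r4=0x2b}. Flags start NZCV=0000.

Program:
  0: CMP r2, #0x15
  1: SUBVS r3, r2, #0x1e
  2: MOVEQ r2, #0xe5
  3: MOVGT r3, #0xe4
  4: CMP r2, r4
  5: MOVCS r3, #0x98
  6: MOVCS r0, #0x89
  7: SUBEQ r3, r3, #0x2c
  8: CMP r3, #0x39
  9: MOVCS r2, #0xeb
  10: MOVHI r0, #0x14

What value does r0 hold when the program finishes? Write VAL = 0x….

VAL = 0x14

0: ✓ CMP  NZCV=0010
1: · SUBVS
2: · MOVEQ
3: ✓ MOVGT  r3←0xe4
4: ✓ CMP  NZCV=0010
5: ✓ MOVCS  r3←0x98
6: ✓ MOVCS  r0←0x89
7: · SUBEQ
8: ✓ CMP  NZCV=0011
9: ✓ MOVCS  r2←0xeb
10: ✓ MOVHI  r0←0x14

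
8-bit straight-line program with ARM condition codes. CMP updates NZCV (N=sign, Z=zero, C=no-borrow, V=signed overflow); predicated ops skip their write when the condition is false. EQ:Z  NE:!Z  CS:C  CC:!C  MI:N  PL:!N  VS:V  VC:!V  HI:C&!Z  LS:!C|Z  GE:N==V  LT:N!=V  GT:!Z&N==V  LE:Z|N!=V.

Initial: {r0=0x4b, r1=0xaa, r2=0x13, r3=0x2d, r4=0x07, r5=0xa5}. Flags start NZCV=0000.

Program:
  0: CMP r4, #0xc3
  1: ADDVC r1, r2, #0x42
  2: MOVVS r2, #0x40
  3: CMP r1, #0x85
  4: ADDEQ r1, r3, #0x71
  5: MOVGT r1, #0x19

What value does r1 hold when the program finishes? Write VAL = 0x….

[0] flags=0000 → (cmp)
[1] flags=0000 VC?T → r1=0x55
[2] flags=0000 VS?F → skip
[3] flags=1001 → (cmp)
[4] flags=1001 EQ?F → skip
[5] flags=1001 GT?T → r1=0x19

VAL = 0x19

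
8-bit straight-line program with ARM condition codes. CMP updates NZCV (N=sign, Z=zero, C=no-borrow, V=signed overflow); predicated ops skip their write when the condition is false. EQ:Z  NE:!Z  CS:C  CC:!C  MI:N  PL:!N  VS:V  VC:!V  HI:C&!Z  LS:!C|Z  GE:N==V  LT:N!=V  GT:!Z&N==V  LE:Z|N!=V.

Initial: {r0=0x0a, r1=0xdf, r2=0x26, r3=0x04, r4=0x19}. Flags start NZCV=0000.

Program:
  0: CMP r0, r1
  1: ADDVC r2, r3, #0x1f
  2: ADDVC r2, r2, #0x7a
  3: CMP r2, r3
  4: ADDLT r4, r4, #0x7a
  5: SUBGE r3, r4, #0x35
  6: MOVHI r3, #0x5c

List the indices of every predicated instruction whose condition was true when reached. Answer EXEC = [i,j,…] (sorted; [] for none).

EXEC = [1,2,4,6]

[0] flags=0000 → (cmp)
[1] flags=0000 VC?T → r2=0x23
[2] flags=0000 VC?T → r2=0x9d
[3] flags=1010 → (cmp)
[4] flags=1010 LT?T → r4=0x93
[5] flags=1010 GE?F → skip
[6] flags=1010 HI?T → r3=0x5c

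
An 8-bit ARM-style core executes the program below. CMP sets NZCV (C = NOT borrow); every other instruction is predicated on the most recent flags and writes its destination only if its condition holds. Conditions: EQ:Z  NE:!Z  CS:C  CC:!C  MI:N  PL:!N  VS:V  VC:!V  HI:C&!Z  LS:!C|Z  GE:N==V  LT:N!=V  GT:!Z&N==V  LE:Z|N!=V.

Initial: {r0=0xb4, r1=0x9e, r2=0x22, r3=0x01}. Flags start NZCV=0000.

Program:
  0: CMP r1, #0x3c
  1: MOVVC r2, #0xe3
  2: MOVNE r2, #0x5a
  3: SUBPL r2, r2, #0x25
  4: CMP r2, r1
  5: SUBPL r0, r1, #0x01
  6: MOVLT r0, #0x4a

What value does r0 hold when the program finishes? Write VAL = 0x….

0: ✓ CMP  NZCV=0011
1: · MOVVC
2: ✓ MOVNE  r2←0x5a
3: ✓ SUBPL  r2←0x35
4: ✓ CMP  NZCV=1001
5: · SUBPL
6: · MOVLT

VAL = 0xb4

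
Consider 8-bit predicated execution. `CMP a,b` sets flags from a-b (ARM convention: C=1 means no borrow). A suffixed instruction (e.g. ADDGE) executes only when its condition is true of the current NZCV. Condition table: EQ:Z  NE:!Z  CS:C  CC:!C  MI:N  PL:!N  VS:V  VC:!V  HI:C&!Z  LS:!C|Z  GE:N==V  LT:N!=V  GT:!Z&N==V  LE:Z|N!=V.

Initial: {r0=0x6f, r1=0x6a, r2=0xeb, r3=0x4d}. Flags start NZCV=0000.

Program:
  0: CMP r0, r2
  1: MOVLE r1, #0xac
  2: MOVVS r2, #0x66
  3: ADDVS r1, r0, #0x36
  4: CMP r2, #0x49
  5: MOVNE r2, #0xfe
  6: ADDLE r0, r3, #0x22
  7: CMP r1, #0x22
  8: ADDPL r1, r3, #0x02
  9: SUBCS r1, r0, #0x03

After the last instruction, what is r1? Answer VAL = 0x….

VAL = 0x6c

[0] flags=1001 → (cmp)
[1] flags=1001 LE?F → skip
[2] flags=1001 VS?T → r2=0x66
[3] flags=1001 VS?T → r1=0xa5
[4] flags=0010 → (cmp)
[5] flags=0010 NE?T → r2=0xfe
[6] flags=0010 LE?F → skip
[7] flags=1010 → (cmp)
[8] flags=1010 PL?F → skip
[9] flags=1010 CS?T → r1=0x6c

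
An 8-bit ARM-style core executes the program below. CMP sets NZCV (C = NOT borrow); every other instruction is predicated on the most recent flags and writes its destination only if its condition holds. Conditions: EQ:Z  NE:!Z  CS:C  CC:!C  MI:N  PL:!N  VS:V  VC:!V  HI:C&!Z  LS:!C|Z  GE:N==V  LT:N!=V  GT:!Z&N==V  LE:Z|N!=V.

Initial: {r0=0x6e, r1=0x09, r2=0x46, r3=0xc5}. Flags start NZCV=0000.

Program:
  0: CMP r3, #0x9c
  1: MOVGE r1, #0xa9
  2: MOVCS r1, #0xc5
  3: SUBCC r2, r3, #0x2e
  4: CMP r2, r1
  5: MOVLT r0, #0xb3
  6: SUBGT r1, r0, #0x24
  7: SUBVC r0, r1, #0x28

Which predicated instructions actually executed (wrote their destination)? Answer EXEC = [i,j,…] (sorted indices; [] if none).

EXEC = [1,2,6]

0: ✓ CMP  NZCV=0010
1: ✓ MOVGE  r1←0xa9
2: ✓ MOVCS  r1←0xc5
3: · SUBCC
4: ✓ CMP  NZCV=1001
5: · MOVLT
6: ✓ SUBGT  r1←0x4a
7: · SUBVC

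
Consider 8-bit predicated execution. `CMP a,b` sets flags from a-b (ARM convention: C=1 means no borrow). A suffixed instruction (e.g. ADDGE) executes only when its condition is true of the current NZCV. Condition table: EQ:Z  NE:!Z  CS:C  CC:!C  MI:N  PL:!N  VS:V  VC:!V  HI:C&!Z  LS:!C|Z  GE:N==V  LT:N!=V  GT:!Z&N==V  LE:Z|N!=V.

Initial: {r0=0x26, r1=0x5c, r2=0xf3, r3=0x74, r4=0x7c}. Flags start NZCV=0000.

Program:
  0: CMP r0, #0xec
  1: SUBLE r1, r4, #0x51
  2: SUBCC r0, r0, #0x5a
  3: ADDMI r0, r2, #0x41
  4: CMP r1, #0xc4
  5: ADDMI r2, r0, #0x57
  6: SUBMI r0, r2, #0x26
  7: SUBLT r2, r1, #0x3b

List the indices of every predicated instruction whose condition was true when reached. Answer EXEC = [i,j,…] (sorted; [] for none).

EXEC = [2,5,6]

[0] flags=0000 → (cmp)
[1] flags=0000 LE?F → skip
[2] flags=0000 CC?T → r0=0xcc
[3] flags=0000 MI?F → skip
[4] flags=1001 → (cmp)
[5] flags=1001 MI?T → r2=0x23
[6] flags=1001 MI?T → r0=0xfd
[7] flags=1001 LT?F → skip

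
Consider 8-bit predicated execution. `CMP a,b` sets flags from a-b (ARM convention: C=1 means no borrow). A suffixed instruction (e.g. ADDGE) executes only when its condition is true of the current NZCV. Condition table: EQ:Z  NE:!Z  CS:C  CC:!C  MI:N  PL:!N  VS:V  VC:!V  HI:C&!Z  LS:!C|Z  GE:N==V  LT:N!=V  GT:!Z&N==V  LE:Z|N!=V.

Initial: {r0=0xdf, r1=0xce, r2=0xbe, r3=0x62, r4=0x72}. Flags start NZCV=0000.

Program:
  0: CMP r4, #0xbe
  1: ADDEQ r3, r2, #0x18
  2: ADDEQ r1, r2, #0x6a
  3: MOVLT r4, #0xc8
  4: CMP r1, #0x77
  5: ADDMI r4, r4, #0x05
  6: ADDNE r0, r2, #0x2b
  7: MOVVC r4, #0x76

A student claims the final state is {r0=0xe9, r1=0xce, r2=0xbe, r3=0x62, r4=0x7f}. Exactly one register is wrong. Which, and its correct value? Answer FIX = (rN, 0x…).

FIX = (r4, 0x72)

0: ✓ CMP  NZCV=1001
1: · ADDEQ
2: · ADDEQ
3: · MOVLT
4: ✓ CMP  NZCV=0011
5: · ADDMI
6: ✓ ADDNE  r0←0xe9
7: · MOVVC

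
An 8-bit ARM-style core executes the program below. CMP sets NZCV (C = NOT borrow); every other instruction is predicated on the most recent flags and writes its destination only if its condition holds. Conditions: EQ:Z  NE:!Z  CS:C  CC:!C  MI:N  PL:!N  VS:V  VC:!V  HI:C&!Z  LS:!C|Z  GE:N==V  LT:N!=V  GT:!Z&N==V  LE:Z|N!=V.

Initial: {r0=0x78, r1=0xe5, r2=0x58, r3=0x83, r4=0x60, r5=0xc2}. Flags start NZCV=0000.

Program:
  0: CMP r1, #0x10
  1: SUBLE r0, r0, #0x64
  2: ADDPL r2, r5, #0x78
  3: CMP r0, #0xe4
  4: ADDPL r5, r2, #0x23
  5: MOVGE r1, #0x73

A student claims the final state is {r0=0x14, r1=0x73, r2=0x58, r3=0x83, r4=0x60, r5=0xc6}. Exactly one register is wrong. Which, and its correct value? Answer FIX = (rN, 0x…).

[0] flags=1010 → (cmp)
[1] flags=1010 LE?T → r0=0x14
[2] flags=1010 PL?F → skip
[3] flags=0000 → (cmp)
[4] flags=0000 PL?T → r5=0x7b
[5] flags=0000 GE?T → r1=0x73

FIX = (r5, 0x7b)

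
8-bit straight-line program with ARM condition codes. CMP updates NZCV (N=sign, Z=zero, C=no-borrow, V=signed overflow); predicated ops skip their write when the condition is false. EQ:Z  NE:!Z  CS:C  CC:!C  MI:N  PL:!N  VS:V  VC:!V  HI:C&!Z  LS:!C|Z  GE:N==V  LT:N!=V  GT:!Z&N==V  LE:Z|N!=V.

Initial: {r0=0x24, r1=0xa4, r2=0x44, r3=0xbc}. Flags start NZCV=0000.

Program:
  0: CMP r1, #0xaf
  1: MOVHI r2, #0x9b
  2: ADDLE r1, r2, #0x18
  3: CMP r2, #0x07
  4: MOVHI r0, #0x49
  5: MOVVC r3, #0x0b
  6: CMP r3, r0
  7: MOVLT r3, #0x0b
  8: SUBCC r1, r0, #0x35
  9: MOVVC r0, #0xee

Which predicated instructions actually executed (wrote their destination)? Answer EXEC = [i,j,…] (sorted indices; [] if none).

EXEC = [2,4,5,7,8,9]

[0] flags=1000 → (cmp)
[1] flags=1000 HI?F → skip
[2] flags=1000 LE?T → r1=0x5c
[3] flags=0010 → (cmp)
[4] flags=0010 HI?T → r0=0x49
[5] flags=0010 VC?T → r3=0x0b
[6] flags=1000 → (cmp)
[7] flags=1000 LT?T → r3=0x0b
[8] flags=1000 CC?T → r1=0x14
[9] flags=1000 VC?T → r0=0xee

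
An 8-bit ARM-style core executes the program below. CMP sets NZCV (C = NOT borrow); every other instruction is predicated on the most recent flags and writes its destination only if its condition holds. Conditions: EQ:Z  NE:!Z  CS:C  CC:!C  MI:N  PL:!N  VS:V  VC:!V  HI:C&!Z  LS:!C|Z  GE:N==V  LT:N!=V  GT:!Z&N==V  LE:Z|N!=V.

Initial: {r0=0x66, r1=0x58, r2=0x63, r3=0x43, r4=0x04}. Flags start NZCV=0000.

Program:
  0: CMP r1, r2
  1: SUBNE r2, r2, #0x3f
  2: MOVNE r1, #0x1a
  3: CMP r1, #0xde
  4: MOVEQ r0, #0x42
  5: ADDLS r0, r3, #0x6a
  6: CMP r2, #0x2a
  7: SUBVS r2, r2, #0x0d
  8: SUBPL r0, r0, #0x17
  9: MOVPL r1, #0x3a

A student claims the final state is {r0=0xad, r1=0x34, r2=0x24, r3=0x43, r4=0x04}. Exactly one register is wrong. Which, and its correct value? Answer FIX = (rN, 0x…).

0: ✓ CMP  NZCV=1000
1: ✓ SUBNE  r2←0x24
2: ✓ MOVNE  r1←0x1a
3: ✓ CMP  NZCV=0000
4: · MOVEQ
5: ✓ ADDLS  r0←0xad
6: ✓ CMP  NZCV=1000
7: · SUBVS
8: · SUBPL
9: · MOVPL

FIX = (r1, 0x1a)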